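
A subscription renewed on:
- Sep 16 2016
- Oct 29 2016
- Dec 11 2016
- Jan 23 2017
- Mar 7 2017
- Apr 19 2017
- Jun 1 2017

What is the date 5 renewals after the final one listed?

Jan 2 2018

Gaps between consecutive events: 43, 43, 43, 43, 43, 43 days — a constant 43-day interval.
Jun 1 2017 + 43 days = Jul 14 2017.
Jul 14 2017 + 43 days = Aug 26 2017.
Aug 26 2017 + 43 days = Oct 8 2017.
Oct 8 2017 + 43 days = Nov 20 2017.
Nov 20 2017 + 43 days = Jan 2 2018.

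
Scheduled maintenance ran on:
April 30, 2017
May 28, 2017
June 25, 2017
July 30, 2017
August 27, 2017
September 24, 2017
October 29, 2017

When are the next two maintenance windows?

Every date is a Sunday; gaps 28, 28, 35, 28, 28, 35 days.
Each is the last Sunday of its month (at least one falls on the 29th or later, ruling out '4th Sunday').
November 2017 ends with Sunday November 26, 2017.
December 2017 ends with Sunday December 31, 2017.

November 26, 2017; December 31, 2017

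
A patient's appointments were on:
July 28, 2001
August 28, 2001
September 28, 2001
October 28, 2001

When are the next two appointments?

November 28, 2001; December 28, 2001

Each date is the 28th; the gaps (31, 31, 30) track the month lengths.
The rule is the 28th of each month.
Next: November 2001 → November 28, 2001.
Next: December 2001 → December 28, 2001.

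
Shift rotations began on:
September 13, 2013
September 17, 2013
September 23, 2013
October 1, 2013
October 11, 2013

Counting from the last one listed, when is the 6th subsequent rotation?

Gaps: 4, 6, 8, 10 days — each gap is 2 larger than the previous one.
Next gap: 12 days. October 11, 2013 + 12 days = October 23, 2013.
Next gap: 14 days. October 23, 2013 + 14 days = November 6, 2013.
Next gap: 16 days. November 6, 2013 + 16 days = November 22, 2013.
Next gap: 18 days. November 22, 2013 + 18 days = December 10, 2013.
Next gap: 20 days. December 10, 2013 + 20 days = December 30, 2013.
Next gap: 22 days. December 30, 2013 + 22 days = January 21, 2014.

January 21, 2014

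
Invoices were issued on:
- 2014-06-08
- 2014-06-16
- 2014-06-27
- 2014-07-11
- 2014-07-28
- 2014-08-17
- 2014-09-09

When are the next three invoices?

Intervals are 8, 11, 14, 17, 20, 23 days — an arithmetic progression with common difference 3.
Next gap: 26 days. 2014-09-09 + 26 days = 2014-10-05.
Next gap: 29 days. 2014-10-05 + 29 days = 2014-11-03.
Next gap: 32 days. 2014-11-03 + 32 days = 2014-12-05.

2014-10-05, 2014-11-03, 2014-12-05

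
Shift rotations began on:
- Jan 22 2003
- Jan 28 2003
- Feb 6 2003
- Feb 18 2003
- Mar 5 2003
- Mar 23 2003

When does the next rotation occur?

Gaps: 6, 9, 12, 15, 18 days — each gap is 3 larger than the previous one.
Next gap: 21 days. Mar 23 2003 + 21 days = Apr 13 2003.

Apr 13 2003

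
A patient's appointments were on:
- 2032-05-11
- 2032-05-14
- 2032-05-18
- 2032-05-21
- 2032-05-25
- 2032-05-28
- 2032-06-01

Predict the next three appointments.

2032-06-04, 2032-06-08, 2032-06-11

The gap pattern 3, 4, 3, 4, 3, 4 repeats every 2 events.
These are the Tuesdays and Fridays of each week.
Next Friday: 2032-06-04.
Next Tuesday: 2032-06-08.
Next Friday: 2032-06-11.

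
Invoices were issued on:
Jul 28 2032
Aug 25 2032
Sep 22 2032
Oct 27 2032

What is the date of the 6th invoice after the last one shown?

Apr 27 2033

All dates are Wednesdays, 28, 28, 35 days apart.
Specifically, the 4th Wednesday of each month.
4th Wednesday of November 2032: Nov 24 2032.
4th Wednesday of December 2032: Dec 22 2032.
4th Wednesday of January 2033: Jan 26 2033.
4th Wednesday of February 2033: Feb 23 2033.
March 2033 — 4th Wednesday is Mar 23 2033.
4th Wednesday of April 2033: Apr 27 2033.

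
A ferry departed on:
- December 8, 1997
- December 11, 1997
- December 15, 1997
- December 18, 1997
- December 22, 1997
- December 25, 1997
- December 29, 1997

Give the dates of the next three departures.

January 1, 1998; January 5, 1998; January 8, 1998

Every event lands on a Monday or Thursday (gaps cycle 3, 4, 3, 4, 3, 4).
So the schedule is: every Monday and Thursday.
Next Thursday: January 1, 1998.
The following Monday is January 5, 1998.
Next Thursday: January 8, 1998.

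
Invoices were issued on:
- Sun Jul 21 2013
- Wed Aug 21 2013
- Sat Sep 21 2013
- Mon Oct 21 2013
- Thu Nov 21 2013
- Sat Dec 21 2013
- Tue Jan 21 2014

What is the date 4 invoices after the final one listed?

Wed May 21 2014

Gaps: 31, 31, 30, 31, 30, 31 days — not constant. Every event is on the 21st of the month.
Pattern: the 21st of each month.
Next: February 2014 → Fri Feb 21 2014.
March 2014: Fri Mar 21 2014.
Next: April 2014 → Mon Apr 21 2014.
Next: May 2014 → Wed May 21 2014.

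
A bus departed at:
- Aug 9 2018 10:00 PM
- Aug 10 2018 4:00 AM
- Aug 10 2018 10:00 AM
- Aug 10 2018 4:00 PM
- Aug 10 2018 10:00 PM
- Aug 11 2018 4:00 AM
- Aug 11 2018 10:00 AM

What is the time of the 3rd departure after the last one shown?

The interval is a steady 6 hours (6, 6, 6, 6, 6, 6).
Aug 11 2018 10:00 AM + 6 h = Aug 11 2018 4:00 PM.
Aug 11 2018 4:00 PM + 6 h = Aug 11 2018 10:00 PM.
Aug 11 2018 10:00 PM + 6 h = Aug 12 2018 4:00 AM.

Aug 12 2018 4:00 AM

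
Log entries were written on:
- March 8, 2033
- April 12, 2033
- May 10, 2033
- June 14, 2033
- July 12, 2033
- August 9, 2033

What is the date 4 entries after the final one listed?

December 13, 2033

Gaps: 35, 28, 35, 28, 28 days — a mix of 28 and 35. Every date is a Tuesday.
Each is the 2nd Tuesday of its month.
September 2033 — 2nd Tuesday is September 13, 2033.
October 2033 — 2nd Tuesday is October 11, 2033.
November 2033 — 2nd Tuesday is November 8, 2033.
December 2033 — 2nd Tuesday is December 13, 2033.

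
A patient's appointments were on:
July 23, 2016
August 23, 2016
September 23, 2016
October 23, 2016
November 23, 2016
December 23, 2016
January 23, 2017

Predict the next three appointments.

The day-of-month is always 23 (31, 31, 30, 31, 30, 31 days between events).
So this recurs on the 23rd of each month.
Next: February 2017 → February 23, 2017.
Next: March 2017 → March 23, 2017.
Next: April 2017 → April 23, 2017.

February 23, 2017; March 23, 2017; April 23, 2017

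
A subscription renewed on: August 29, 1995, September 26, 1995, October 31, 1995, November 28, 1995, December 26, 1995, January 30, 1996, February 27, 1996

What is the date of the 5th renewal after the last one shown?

All Tuesdays; the gaps (28, 35, 28, 28, 35, 28) vary with month length.
This is the last Tuesday of each month.
March 1996 ends with Tuesday March 26, 1996.
Last Tuesday of April 1996: April 30, 1996.
May 1996 ends with Tuesday May 28, 1996.
June 1996 ends with Tuesday June 25, 1996.
July 1996 ends with Tuesday July 30, 1996.

July 30, 1996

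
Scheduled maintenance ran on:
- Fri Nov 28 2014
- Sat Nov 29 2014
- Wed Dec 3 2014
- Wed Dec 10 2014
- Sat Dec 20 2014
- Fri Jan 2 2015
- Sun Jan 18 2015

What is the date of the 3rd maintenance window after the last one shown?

Intervals are 1, 4, 7, 10, 13, 16 days — an arithmetic progression with common difference 3.
Next gap: 19 days. Sun Jan 18 2015 + 19 days = Fri Feb 6 2015.
Next gap: 22 days. Fri Feb 6 2015 + 22 days = Sat Feb 28 2015.
Next gap: 25 days. Sat Feb 28 2015 + 25 days = Wed Mar 25 2015.

Wed Mar 25 2015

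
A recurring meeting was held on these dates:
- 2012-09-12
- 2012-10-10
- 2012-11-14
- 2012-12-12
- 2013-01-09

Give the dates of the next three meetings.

2013-02-13, 2013-03-13, 2013-04-10

All dates are Wednesdays, 28, 35, 28, 28 days apart.
Specifically, the 2nd Wednesday of each month.
February 2013 — 2nd Wednesday is 2013-02-13.
March 2013 — 2nd Wednesday is 2013-03-13.
April 2013 — 2nd Wednesday is 2013-04-10.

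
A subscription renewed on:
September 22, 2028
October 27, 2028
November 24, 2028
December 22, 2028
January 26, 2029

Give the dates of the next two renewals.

All dates are Fridays, 35, 28, 28, 35 days apart.
Specifically, the 4th Friday of each month.
4th Friday of February 2029: February 23, 2029.
4th Friday of March 2029: March 23, 2029.

February 23, 2029; March 23, 2029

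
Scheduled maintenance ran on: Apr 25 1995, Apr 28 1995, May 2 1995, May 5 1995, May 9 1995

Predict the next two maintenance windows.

May 12 1995, May 16 1995

Gaps: 3, 4, 3, 4 days — not constant, but cyclic with period 2.
The events fall on every Tuesday and Friday.
Next Friday: May 12 1995.
Next Tuesday: May 16 1995.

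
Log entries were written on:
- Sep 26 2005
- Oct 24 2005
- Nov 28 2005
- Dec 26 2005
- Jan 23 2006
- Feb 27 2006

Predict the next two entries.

Mar 27 2006, Apr 24 2006

Gaps: 28, 35, 28, 28, 35 days — a mix of 28 and 35. Every date is a Monday.
Each is the 4th Monday of its month.
March 2006 — 4th Monday is Mar 27 2006.
4th Monday of April 2006: Apr 24 2006.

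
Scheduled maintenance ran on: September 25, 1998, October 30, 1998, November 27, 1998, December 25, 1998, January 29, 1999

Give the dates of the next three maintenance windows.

February 26, 1999; March 26, 1999; April 30, 1999

Every date is a Friday; gaps 35, 28, 28, 35 days.
Each is the last Friday of its month (at least one falls on the 29th or later, ruling out '4th Friday').
Last Friday of February 1999: February 26, 1999.
March 1999 ends with Friday March 26, 1999.
Last Friday of April 1999: April 30, 1999.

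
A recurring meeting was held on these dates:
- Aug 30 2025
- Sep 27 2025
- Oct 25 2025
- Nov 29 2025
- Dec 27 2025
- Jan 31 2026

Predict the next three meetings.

All Saturdays; the gaps (28, 28, 35, 28, 35) vary with month length.
This is the last Saturday of each month.
February 2026 ends with Saturday Feb 28 2026.
March 2026 ends with Saturday Mar 28 2026.
Last Saturday of April 2026: Apr 25 2026.

Feb 28 2026, Mar 28 2026, Apr 25 2026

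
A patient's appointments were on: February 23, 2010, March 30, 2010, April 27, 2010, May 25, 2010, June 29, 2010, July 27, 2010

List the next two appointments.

August 31, 2010; September 28, 2010

All Tuesdays; the gaps (35, 28, 28, 35, 28) vary with month length.
This is the last Tuesday of each month.
August 2010 ends with Tuesday August 31, 2010.
Last Tuesday of September 2010: September 28, 2010.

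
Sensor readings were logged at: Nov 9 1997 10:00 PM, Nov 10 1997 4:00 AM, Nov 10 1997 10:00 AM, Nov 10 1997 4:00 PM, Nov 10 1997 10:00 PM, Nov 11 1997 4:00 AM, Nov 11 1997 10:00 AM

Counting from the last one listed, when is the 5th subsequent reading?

Nov 12 1997 4:00 PM

Spacing: 6, 6, 6, 6, 6, 6 h — constant 6 h.
Nov 11 1997 10:00 AM + 6 h = Nov 11 1997 4:00 PM.
Nov 11 1997 4:00 PM + 6 h = Nov 11 1997 10:00 PM.
Nov 11 1997 10:00 PM + 6 h = Nov 12 1997 4:00 AM.
Nov 12 1997 4:00 AM + 6 h = Nov 12 1997 10:00 AM.
Nov 12 1997 10:00 AM + 6 h = Nov 12 1997 4:00 PM.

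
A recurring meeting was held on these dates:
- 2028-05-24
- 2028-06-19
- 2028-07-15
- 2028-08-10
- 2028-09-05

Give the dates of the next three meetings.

The spacing is 26, 26, 26, 26 days — always 26 days.
2028-09-05 + 26 days = 2028-10-01.
2028-10-01 + 26 days = 2028-10-27.
2028-10-27 + 26 days = 2028-11-22.

2028-10-01, 2028-10-27, 2028-11-22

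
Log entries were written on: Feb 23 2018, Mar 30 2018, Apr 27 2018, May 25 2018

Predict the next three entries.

All Fridays; the gaps (35, 28, 28) vary with month length.
This is the last Friday of each month.
June 2018 ends with Friday Jun 29 2018.
July 2018 ends with Friday Jul 27 2018.
August 2018 ends with Friday Aug 31 2018.

Jun 29 2018, Jul 27 2018, Aug 31 2018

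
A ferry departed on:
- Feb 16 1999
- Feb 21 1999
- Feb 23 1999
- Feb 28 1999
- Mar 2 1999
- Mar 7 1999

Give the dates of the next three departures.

Every event lands on a Tuesday or Sunday (gaps cycle 5, 2, 5, 2, 5).
So the schedule is: every Tuesday and Sunday.
The following Tuesday is Mar 9 1999.
The following Sunday is Mar 14 1999.
Next Tuesday: Mar 16 1999.

Mar 9 1999, Mar 14 1999, Mar 16 1999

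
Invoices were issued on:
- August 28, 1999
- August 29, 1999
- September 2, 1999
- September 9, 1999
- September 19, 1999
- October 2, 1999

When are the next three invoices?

Intervals are 1, 4, 7, 10, 13 days — an arithmetic progression with common difference 3.
Next gap: 16 days. October 2, 1999 + 16 days = October 18, 1999.
Next gap: 19 days. October 18, 1999 + 19 days = November 6, 1999.
Next gap: 22 days. November 6, 1999 + 22 days = November 28, 1999.

October 18, 1999; November 6, 1999; November 28, 1999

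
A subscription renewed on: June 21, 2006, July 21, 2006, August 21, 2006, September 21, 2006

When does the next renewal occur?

Gaps: 30, 31, 31 days — not constant. Every event is on the 21st of the month.
Pattern: the 21st of each month.
October 2006: October 21, 2006.

October 21, 2006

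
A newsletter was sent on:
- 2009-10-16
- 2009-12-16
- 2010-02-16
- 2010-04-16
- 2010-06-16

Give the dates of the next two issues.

2010-08-16, 2010-10-16

Gaps: 61, 62, 59, 61 days — not constant. Every event is on the 16th of the month.
Pattern: the 16th of every 2 months.
Next: August 2010 → 2010-08-16.
October 2010: 2010-10-16.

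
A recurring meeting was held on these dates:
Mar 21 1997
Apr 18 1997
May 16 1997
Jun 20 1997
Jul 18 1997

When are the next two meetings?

Aug 15 1997, Sep 19 1997

These are Fridays at 28- or 35-day spacing (28, 28, 35, 28).
The pattern: 3rd Friday of the month.
3rd Friday of August 1997: Aug 15 1997.
3rd Friday of September 1997: Sep 19 1997.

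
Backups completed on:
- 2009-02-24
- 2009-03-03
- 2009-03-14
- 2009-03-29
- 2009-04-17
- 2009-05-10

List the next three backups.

2009-06-06, 2009-07-07, 2009-08-11

Intervals are 7, 11, 15, 19, 23 days — an arithmetic progression with common difference 4.
Next gap: 27 days. 2009-05-10 + 27 days = 2009-06-06.
Next gap: 31 days. 2009-06-06 + 31 days = 2009-07-07.
Next gap: 35 days. 2009-07-07 + 35 days = 2009-08-11.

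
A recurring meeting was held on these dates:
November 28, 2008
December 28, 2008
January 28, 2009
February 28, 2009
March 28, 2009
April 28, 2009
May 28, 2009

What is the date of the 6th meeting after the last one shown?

The day-of-month is always 28 (30, 31, 31, 28, 31, 30 days between events).
So this recurs on the 28th of each month.
June 2009: June 28, 2009.
July 2009: July 28, 2009.
August 2009: August 28, 2009.
Next: September 2009 → September 28, 2009.
October 2009: October 28, 2009.
November 2009: November 28, 2009.

November 28, 2009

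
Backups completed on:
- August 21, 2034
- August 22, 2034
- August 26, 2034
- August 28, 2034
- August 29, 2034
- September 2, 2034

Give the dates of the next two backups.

Every event lands on a Monday or Tuesday or Saturday (gaps cycle 1, 4, 2, 1, 4).
So the schedule is: every Monday, Tuesday and Saturday.
Next Monday: September 4, 2034.
The following Tuesday is September 5, 2034.

September 4, 2034; September 5, 2034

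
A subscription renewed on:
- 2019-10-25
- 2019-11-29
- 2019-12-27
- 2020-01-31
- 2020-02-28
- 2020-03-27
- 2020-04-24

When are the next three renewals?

Every date is a Friday; gaps 35, 28, 35, 28, 28, 28 days.
Each is the last Friday of its month (at least one falls on the 29th or later, ruling out '4th Friday').
May 2020 ends with Friday 2020-05-29.
June 2020 ends with Friday 2020-06-26.
Last Friday of July 2020: 2020-07-31.

2020-05-29, 2020-06-26, 2020-07-31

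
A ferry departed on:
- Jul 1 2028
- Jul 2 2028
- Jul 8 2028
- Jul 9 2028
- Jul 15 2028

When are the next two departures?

Every event lands on a Saturday or Sunday (gaps cycle 1, 6, 1, 6).
So the schedule is: every Saturday and Sunday.
Next Sunday: Jul 16 2028.
The following Saturday is Jul 22 2028.

Jul 16 2028, Jul 22 2028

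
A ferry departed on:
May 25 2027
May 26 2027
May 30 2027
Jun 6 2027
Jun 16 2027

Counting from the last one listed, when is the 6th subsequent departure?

Intervals are 1, 4, 7, 10 days — an arithmetic progression with common difference 3.
Next gap: 13 days. Jun 16 2027 + 13 days = Jun 29 2027.
Next gap: 16 days. Jun 29 2027 + 16 days = Jul 15 2027.
Next gap: 19 days. Jul 15 2027 + 19 days = Aug 3 2027.
Next gap: 22 days. Aug 3 2027 + 22 days = Aug 25 2027.
Next gap: 25 days. Aug 25 2027 + 25 days = Sep 19 2027.
Next gap: 28 days. Sep 19 2027 + 28 days = Oct 17 2027.

Oct 17 2027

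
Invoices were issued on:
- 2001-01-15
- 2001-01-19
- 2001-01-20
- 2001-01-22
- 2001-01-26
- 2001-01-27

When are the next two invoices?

Every event lands on a Monday or Friday or Saturday (gaps cycle 4, 1, 2, 4, 1).
So the schedule is: every Monday, Friday and Saturday.
Next Monday: 2001-01-29.
Next Friday: 2001-02-02.

2001-01-29, 2001-02-02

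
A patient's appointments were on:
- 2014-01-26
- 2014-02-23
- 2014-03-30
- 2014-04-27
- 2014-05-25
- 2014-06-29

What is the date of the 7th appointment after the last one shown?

These are Sundays with 28, 35, 28, 28, 35-day gaps.
Each is the final Sunday of its month — 2014-03-30 is past the 28th, so '4th Sunday' doesn't fit.
Last Sunday of July 2014: 2014-07-27.
Last Sunday of August 2014: 2014-08-31.
Last Sunday of September 2014: 2014-09-28.
Last Sunday of October 2014: 2014-10-26.
Last Sunday of November 2014: 2014-11-30.
December 2014 ends with Sunday 2014-12-28.
Last Sunday of January 2015: 2015-01-25.

2015-01-25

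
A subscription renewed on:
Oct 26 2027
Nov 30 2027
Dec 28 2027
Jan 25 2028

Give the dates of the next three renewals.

All Tuesdays; the gaps (35, 28, 28) vary with month length.
This is the last Tuesday of each month.
Last Tuesday of February 2028: Feb 29 2028.
Last Tuesday of March 2028: Mar 28 2028.
April 2028 ends with Tuesday Apr 25 2028.

Feb 29 2028, Mar 28 2028, Apr 25 2028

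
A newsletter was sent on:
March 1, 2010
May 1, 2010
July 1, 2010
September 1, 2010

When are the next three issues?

November 1, 2010; January 1, 2011; March 1, 2011

The day-of-month is always 1 (61, 61, 62 days between events).
So this recurs on the 1st of every 2 months.
November 2010: November 1, 2010.
January 2011: January 1, 2011.
March 2011: March 1, 2011.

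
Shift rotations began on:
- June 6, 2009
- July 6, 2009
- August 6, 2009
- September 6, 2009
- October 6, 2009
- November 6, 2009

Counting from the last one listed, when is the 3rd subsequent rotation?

February 6, 2010

Gaps: 30, 31, 31, 30, 31 days — not constant. Every event is on the 6th of the month.
Pattern: the 6th of each month.
December 2009: December 6, 2009.
January 2010: January 6, 2010.
February 2010: February 6, 2010.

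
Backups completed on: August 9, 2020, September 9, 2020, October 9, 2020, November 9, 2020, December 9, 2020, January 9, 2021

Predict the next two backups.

February 9, 2021; March 9, 2021

The day-of-month is always 9 (31, 30, 31, 30, 31 days between events).
So this recurs on the 9th of each month.
February 2021: February 9, 2021.
Next: March 2021 → March 9, 2021.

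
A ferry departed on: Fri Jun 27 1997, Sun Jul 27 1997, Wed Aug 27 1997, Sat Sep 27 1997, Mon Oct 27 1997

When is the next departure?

Thu Nov 27 1997

Gaps: 30, 31, 31, 30 days — not constant. Every event is on the 27th of the month.
Pattern: the 27th of each month.
November 1997: Thu Nov 27 1997.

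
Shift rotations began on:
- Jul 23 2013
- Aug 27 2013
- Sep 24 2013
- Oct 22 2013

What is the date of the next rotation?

Gaps: 35, 28, 28 days — a mix of 28 and 35. Every date is a Tuesday.
Each is the 4th Tuesday of its month.
4th Tuesday of November 2013: Nov 26 2013.

Nov 26 2013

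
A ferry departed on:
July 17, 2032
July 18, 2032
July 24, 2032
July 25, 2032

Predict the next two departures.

July 31, 2032; August 1, 2032

Gaps: 1, 6, 1 days — not constant, but cyclic with period 2.
The events fall on every Saturday and Sunday.
The following Saturday is July 31, 2032.
Next Sunday: August 1, 2032.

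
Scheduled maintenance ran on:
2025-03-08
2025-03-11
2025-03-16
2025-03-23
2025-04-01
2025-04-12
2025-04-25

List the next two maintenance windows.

2025-05-10, 2025-05-27

Gaps: 3, 5, 7, 9, 11, 13 days — each gap is 2 larger than the previous one.
Next gap: 15 days. 2025-04-25 + 15 days = 2025-05-10.
Next gap: 17 days. 2025-05-10 + 17 days = 2025-05-27.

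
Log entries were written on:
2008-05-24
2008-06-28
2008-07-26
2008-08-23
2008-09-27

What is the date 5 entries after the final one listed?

Gaps: 35, 28, 28, 35 days — a mix of 28 and 35. Every date is a Saturday.
Each is the 4th Saturday of its month.
4th Saturday of October 2008: 2008-10-25.
November 2008 — 4th Saturday is 2008-11-22.
4th Saturday of December 2008: 2008-12-27.
4th Saturday of January 2009: 2009-01-24.
4th Saturday of February 2009: 2009-02-28.

2009-02-28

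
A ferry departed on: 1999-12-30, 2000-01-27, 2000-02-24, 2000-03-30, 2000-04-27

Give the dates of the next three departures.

2000-05-25, 2000-06-29, 2000-07-27

These are Thursdays with 28, 28, 35, 28-day gaps.
Each is the final Thursday of its month — 1999-12-30 is past the 28th, so '4th Thursday' doesn't fit.
Last Thursday of May 2000: 2000-05-25.
June 2000 ends with Thursday 2000-06-29.
Last Thursday of July 2000: 2000-07-27.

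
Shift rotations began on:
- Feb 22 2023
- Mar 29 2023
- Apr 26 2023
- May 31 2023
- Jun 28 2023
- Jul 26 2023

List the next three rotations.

Every date is a Wednesday; gaps 35, 28, 35, 28, 28 days.
Each is the last Wednesday of its month (at least one falls on the 29th or later, ruling out '4th Wednesday').
August 2023 ends with Wednesday Aug 30 2023.
Last Wednesday of September 2023: Sep 27 2023.
Last Wednesday of October 2023: Oct 25 2023.

Aug 30 2023, Sep 27 2023, Oct 25 2023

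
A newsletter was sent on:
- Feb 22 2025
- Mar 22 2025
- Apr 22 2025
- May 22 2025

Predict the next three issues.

Jun 22 2025, Jul 22 2025, Aug 22 2025

Each date is the 22nd; the gaps (28, 31, 30) track the month lengths.
The rule is the 22nd of each month.
June 2025: Jun 22 2025.
Next: July 2025 → Jul 22 2025.
August 2025: Aug 22 2025.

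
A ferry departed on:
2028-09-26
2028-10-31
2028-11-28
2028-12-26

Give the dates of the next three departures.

2029-01-30, 2029-02-27, 2029-03-27

Every date is a Tuesday; gaps 35, 28, 28 days.
Each is the last Tuesday of its month (at least one falls on the 29th or later, ruling out '4th Tuesday').
January 2029 ends with Tuesday 2029-01-30.
Last Tuesday of February 2029: 2029-02-27.
Last Tuesday of March 2029: 2029-03-27.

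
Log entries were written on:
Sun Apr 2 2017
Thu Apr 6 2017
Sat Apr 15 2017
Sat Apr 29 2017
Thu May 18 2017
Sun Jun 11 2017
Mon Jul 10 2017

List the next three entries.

The spacing grows by 5 each time: 4, 9, 14, 19, 24, 29 days.
Next gap: 34 days. Mon Jul 10 2017 + 34 days = Sun Aug 13 2017.
Next gap: 39 days. Sun Aug 13 2017 + 39 days = Thu Sep 21 2017.
Next gap: 44 days. Thu Sep 21 2017 + 44 days = Sat Nov 4 2017.

Sun Aug 13 2017, Thu Sep 21 2017, Sat Nov 4 2017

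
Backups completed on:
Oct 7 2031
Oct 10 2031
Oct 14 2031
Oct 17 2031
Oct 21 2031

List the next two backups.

Every event lands on a Tuesday or Friday (gaps cycle 3, 4, 3, 4).
So the schedule is: every Tuesday and Friday.
The following Friday is Oct 24 2031.
Next Tuesday: Oct 28 2031.

Oct 24 2031, Oct 28 2031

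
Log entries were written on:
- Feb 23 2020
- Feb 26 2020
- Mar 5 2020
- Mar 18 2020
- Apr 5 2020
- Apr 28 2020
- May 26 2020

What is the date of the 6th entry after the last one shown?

Feb 23 2021

Gaps: 3, 8, 13, 18, 23, 28 days — each gap is 5 larger than the previous one.
Next gap: 33 days. May 26 2020 + 33 days = Jun 28 2020.
Next gap: 38 days. Jun 28 2020 + 38 days = Aug 5 2020.
Next gap: 43 days. Aug 5 2020 + 43 days = Sep 17 2020.
Next gap: 48 days. Sep 17 2020 + 48 days = Nov 4 2020.
Next gap: 53 days. Nov 4 2020 + 53 days = Dec 27 2020.
Next gap: 58 days. Dec 27 2020 + 58 days = Feb 23 2021.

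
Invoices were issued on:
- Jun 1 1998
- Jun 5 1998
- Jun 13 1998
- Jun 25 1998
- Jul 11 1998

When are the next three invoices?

Gaps: 4, 8, 12, 16 days — each gap is 4 larger than the previous one.
Next gap: 20 days. Jul 11 1998 + 20 days = Jul 31 1998.
Next gap: 24 days. Jul 31 1998 + 24 days = Aug 24 1998.
Next gap: 28 days. Aug 24 1998 + 28 days = Sep 21 1998.

Jul 31 1998, Aug 24 1998, Sep 21 1998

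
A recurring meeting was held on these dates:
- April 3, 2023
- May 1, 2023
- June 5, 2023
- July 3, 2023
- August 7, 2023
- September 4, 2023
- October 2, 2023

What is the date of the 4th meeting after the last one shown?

All dates are Mondays, 28, 35, 28, 35, 28, 28 days apart.
Specifically, the 1st Monday of each month.
November 2023 — 1st Monday is November 6, 2023.
1st Monday of December 2023: December 4, 2023.
January 2024 — 1st Monday is January 1, 2024.
1st Monday of February 2024: February 5, 2024.

February 5, 2024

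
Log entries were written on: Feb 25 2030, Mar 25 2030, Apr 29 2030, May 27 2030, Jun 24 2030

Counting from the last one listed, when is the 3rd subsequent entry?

Sep 30 2030

Every date is a Monday; gaps 28, 35, 28, 28 days.
Each is the last Monday of its month (at least one falls on the 29th or later, ruling out '4th Monday').
Last Monday of July 2030: Jul 29 2030.
Last Monday of August 2030: Aug 26 2030.
September 2030 ends with Monday Sep 30 2030.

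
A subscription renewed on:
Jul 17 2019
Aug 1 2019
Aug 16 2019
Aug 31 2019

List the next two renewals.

Sep 15 2019, Sep 30 2019

The spacing is 15, 15, 15 days — always 15 days.
Aug 31 2019 + 15 days = Sep 15 2019.
Sep 15 2019 + 15 days = Sep 30 2019.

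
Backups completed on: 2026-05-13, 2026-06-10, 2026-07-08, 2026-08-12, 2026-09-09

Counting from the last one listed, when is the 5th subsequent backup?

2027-02-10

These are Wednesdays at 28- or 35-day spacing (28, 28, 35, 28).
The pattern: 2nd Wednesday of the month.
2nd Wednesday of October 2026: 2026-10-14.
2nd Wednesday of November 2026: 2026-11-11.
2nd Wednesday of December 2026: 2026-12-09.
2nd Wednesday of January 2027: 2027-01-13.
2nd Wednesday of February 2027: 2027-02-10.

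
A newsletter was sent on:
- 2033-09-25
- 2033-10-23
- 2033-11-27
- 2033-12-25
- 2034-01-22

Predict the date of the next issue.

2034-02-26

All dates are Sundays, 28, 35, 28, 28 days apart.
Specifically, the 4th Sunday of each month.
February 2034 — 4th Sunday is 2034-02-26.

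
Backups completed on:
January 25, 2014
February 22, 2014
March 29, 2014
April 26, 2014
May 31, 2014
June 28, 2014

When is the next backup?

All Saturdays; the gaps (28, 35, 28, 35, 28) vary with month length.
This is the last Saturday of each month.
July 2014 ends with Saturday July 26, 2014.

July 26, 2014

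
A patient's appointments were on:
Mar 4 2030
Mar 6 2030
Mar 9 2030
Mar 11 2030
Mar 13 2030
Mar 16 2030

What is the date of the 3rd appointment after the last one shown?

Gaps: 2, 3, 2, 2, 3 days — not constant, but cyclic with period 3.
The events fall on every Monday, Wednesday and Saturday.
The following Monday is Mar 18 2030.
The following Wednesday is Mar 20 2030.
The following Saturday is Mar 23 2030.

Mar 23 2030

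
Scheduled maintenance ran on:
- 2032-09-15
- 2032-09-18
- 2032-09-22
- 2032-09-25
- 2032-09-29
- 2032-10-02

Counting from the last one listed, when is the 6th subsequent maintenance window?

Gaps: 3, 4, 3, 4, 3 days — not constant, but cyclic with period 2.
The events fall on every Wednesday and Saturday.
The following Wednesday is 2032-10-06.
The following Saturday is 2032-10-09.
The following Wednesday is 2032-10-13.
Next Saturday: 2032-10-16.
Next Wednesday: 2032-10-20.
The following Saturday is 2032-10-23.

2032-10-23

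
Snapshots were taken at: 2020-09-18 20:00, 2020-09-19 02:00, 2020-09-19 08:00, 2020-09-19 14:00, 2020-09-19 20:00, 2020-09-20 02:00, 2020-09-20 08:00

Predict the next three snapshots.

The interval is a steady 6 hours (6, 6, 6, 6, 6, 6).
2020-09-20 08:00 + 6 h = 2020-09-20 14:00.
2020-09-20 14:00 + 6 h = 2020-09-20 20:00.
2020-09-20 20:00 + 6 h = 2020-09-21 02:00.

2020-09-20 14:00, 2020-09-20 20:00, 2020-09-21 02:00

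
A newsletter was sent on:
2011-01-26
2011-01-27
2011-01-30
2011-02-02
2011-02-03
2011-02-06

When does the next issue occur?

2011-02-09

Every event lands on a Wednesday or Thursday or Sunday (gaps cycle 1, 3, 3, 1, 3).
So the schedule is: every Wednesday, Thursday and Sunday.
Next Wednesday: 2011-02-09.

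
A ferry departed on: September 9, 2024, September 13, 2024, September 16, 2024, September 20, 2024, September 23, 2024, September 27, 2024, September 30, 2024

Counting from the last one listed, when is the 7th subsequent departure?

October 25, 2024

The gap pattern 4, 3, 4, 3, 4, 3 repeats every 2 events.
These are the Mondays and Fridays of each week.
The following Friday is October 4, 2024.
The following Monday is October 7, 2024.
Next Friday: October 11, 2024.
Next Monday: October 14, 2024.
The following Friday is October 18, 2024.
Next Monday: October 21, 2024.
The following Friday is October 25, 2024.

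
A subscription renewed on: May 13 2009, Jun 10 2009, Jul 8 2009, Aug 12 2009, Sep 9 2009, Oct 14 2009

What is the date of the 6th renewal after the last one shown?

Apr 14 2010

All dates are Wednesdays, 28, 28, 35, 28, 35 days apart.
Specifically, the 2nd Wednesday of each month.
2nd Wednesday of November 2009: Nov 11 2009.
December 2009 — 2nd Wednesday is Dec 9 2009.
2nd Wednesday of January 2010: Jan 13 2010.
February 2010 — 2nd Wednesday is Feb 10 2010.
2nd Wednesday of March 2010: Mar 10 2010.
April 2010 — 2nd Wednesday is Apr 14 2010.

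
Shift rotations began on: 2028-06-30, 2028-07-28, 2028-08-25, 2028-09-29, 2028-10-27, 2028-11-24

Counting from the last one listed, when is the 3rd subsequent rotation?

All Fridays; the gaps (28, 28, 35, 28, 28) vary with month length.
This is the last Friday of each month.
Last Friday of December 2028: 2028-12-29.
January 2029 ends with Friday 2029-01-26.
Last Friday of February 2029: 2029-02-23.

2029-02-23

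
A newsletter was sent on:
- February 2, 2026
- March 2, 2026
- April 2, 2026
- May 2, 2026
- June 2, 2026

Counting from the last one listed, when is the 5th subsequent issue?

Each date is the 2nd; the gaps (28, 31, 30, 31) track the month lengths.
The rule is the 2nd of each month.
Next: July 2026 → July 2, 2026.
Next: August 2026 → August 2, 2026.
Next: September 2026 → September 2, 2026.
October 2026: October 2, 2026.
Next: November 2026 → November 2, 2026.

November 2, 2026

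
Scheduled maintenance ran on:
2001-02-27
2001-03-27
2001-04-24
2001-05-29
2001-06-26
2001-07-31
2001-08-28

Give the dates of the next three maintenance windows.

2001-09-25, 2001-10-30, 2001-11-27

These are Tuesdays with 28, 28, 35, 28, 35, 28-day gaps.
Each is the final Tuesday of its month — 2001-05-29 is past the 28th, so '4th Tuesday' doesn't fit.
Last Tuesday of September 2001: 2001-09-25.
Last Tuesday of October 2001: 2001-10-30.
November 2001 ends with Tuesday 2001-11-27.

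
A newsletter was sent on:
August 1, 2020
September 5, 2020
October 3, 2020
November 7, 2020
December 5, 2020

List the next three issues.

January 2, 2021; February 6, 2021; March 6, 2021

All dates are Saturdays, 35, 28, 35, 28 days apart.
Specifically, the 1st Saturday of each month.
1st Saturday of January 2021: January 2, 2021.
1st Saturday of February 2021: February 6, 2021.
1st Saturday of March 2021: March 6, 2021.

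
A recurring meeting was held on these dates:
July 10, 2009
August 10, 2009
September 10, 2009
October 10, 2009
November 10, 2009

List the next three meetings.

December 10, 2009; January 10, 2010; February 10, 2010

Gaps: 31, 31, 30, 31 days — not constant. Every event is on the 10th of the month.
Pattern: the 10th of each month.
December 2009: December 10, 2009.
Next: January 2010 → January 10, 2010.
Next: February 2010 → February 10, 2010.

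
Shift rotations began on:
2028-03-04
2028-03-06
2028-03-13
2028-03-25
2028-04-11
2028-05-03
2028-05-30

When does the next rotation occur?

2028-07-01

Intervals are 2, 7, 12, 17, 22, 27 days — an arithmetic progression with common difference 5.
Next gap: 32 days. 2028-05-30 + 32 days = 2028-07-01.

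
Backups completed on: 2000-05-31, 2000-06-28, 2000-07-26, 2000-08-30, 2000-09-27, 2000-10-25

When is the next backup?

These are Wednesdays with 28, 28, 35, 28, 28-day gaps.
Each is the final Wednesday of its month — 2000-05-31 is past the 28th, so '4th Wednesday' doesn't fit.
Last Wednesday of November 2000: 2000-11-29.

2000-11-29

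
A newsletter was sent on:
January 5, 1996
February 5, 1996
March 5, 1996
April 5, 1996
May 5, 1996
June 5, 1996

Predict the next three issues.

July 5, 1996; August 5, 1996; September 5, 1996

The day-of-month is always 5 (31, 29, 31, 30, 31 days between events).
So this recurs on the 5th of each month.
Next: July 1996 → July 5, 1996.
Next: August 1996 → August 5, 1996.
September 1996: September 5, 1996.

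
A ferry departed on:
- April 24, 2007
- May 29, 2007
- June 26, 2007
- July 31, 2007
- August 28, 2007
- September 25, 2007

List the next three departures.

October 30, 2007; November 27, 2007; December 25, 2007

All Tuesdays; the gaps (35, 28, 35, 28, 28) vary with month length.
This is the last Tuesday of each month.
Last Tuesday of October 2007: October 30, 2007.
Last Tuesday of November 2007: November 27, 2007.
December 2007 ends with Tuesday December 25, 2007.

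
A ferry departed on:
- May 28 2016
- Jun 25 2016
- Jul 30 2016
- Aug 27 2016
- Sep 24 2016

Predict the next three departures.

Oct 29 2016, Nov 26 2016, Dec 31 2016

Every date is a Saturday; gaps 28, 35, 28, 28 days.
Each is the last Saturday of its month (at least one falls on the 29th or later, ruling out '4th Saturday').
Last Saturday of October 2016: Oct 29 2016.
November 2016 ends with Saturday Nov 26 2016.
Last Saturday of December 2016: Dec 31 2016.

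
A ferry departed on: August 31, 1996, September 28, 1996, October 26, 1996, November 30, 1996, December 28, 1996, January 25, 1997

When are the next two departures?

These are Saturdays with 28, 28, 35, 28, 28-day gaps.
Each is the final Saturday of its month — August 31, 1996 is past the 28th, so '4th Saturday' doesn't fit.
February 1997 ends with Saturday February 22, 1997.
Last Saturday of March 1997: March 29, 1997.

February 22, 1997; March 29, 1997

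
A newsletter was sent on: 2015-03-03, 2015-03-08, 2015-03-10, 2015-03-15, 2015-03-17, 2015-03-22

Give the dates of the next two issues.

2015-03-24, 2015-03-29

The gap pattern 5, 2, 5, 2, 5 repeats every 2 events.
These are the Tuesdays and Sundays of each week.
The following Tuesday is 2015-03-24.
The following Sunday is 2015-03-29.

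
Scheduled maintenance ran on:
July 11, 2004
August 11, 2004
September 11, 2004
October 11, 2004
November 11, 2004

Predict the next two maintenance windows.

December 11, 2004; January 11, 2005

The day-of-month is always 11 (31, 31, 30, 31 days between events).
So this recurs on the 11th of each month.
December 2004: December 11, 2004.
Next: January 2005 → January 11, 2005.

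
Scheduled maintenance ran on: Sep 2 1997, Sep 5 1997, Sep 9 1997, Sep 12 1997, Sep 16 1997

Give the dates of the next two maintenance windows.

Every event lands on a Tuesday or Friday (gaps cycle 3, 4, 3, 4).
So the schedule is: every Tuesday and Friday.
Next Friday: Sep 19 1997.
Next Tuesday: Sep 23 1997.

Sep 19 1997, Sep 23 1997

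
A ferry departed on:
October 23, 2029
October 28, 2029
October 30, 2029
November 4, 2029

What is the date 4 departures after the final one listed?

The gap pattern 5, 2, 5 repeats every 2 events.
These are the Tuesdays and Sundays of each week.
The following Tuesday is November 6, 2029.
The following Sunday is November 11, 2029.
The following Tuesday is November 13, 2029.
Next Sunday: November 18, 2029.

November 18, 2029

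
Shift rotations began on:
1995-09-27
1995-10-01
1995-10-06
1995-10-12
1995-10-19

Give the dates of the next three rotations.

Gaps: 4, 5, 6, 7 days — each gap is 1 larger than the previous one.
Next gap: 8 days. 1995-10-19 + 8 days = 1995-10-27.
Next gap: 9 days. 1995-10-27 + 9 days = 1995-11-05.
Next gap: 10 days. 1995-11-05 + 10 days = 1995-11-15.

1995-10-27, 1995-11-05, 1995-11-15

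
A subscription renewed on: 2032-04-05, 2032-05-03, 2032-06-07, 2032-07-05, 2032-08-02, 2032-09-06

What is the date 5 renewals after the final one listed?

These are Mondays at 28- or 35-day spacing (28, 35, 28, 28, 35).
The pattern: 1st Monday of the month.
1st Monday of October 2032: 2032-10-04.
1st Monday of November 2032: 2032-11-01.
1st Monday of December 2032: 2032-12-06.
January 2033 — 1st Monday is 2033-01-03.
1st Monday of February 2033: 2033-02-07.

2033-02-07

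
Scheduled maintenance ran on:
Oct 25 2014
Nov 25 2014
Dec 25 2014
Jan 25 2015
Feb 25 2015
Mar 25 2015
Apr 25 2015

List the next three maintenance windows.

Each date is the 25th; the gaps (31, 30, 31, 31, 28, 31) track the month lengths.
The rule is the 25th of each month.
May 2015: May 25 2015.
June 2015: Jun 25 2015.
July 2015: Jul 25 2015.

May 25 2015, Jun 25 2015, Jul 25 2015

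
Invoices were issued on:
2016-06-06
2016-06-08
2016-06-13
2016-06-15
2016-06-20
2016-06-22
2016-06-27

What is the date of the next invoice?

The gap pattern 2, 5, 2, 5, 2, 5 repeats every 2 events.
These are the Mondays and Wednesdays of each week.
Next Wednesday: 2016-06-29.

2016-06-29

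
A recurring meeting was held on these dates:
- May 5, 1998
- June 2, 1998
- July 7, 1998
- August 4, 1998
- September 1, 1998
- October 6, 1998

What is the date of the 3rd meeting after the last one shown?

All dates are Tuesdays, 28, 35, 28, 28, 35 days apart.
Specifically, the 1st Tuesday of each month.
November 1998 — 1st Tuesday is November 3, 1998.
1st Tuesday of December 1998: December 1, 1998.
January 1999 — 1st Tuesday is January 5, 1999.

January 5, 1999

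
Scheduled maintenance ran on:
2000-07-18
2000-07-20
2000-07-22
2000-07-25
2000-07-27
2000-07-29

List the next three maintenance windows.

Every event lands on a Tuesday or Thursday or Saturday (gaps cycle 2, 2, 3, 2, 2).
So the schedule is: every Tuesday, Thursday and Saturday.
Next Tuesday: 2000-08-01.
The following Thursday is 2000-08-03.
The following Saturday is 2000-08-05.

2000-08-01, 2000-08-03, 2000-08-05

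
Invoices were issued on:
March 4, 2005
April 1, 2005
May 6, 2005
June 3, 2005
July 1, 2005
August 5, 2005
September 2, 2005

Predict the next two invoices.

October 7, 2005; November 4, 2005

Gaps: 28, 35, 28, 28, 35, 28 days — a mix of 28 and 35. Every date is a Friday.
Each is the 1st Friday of its month.
October 2005 — 1st Friday is October 7, 2005.
November 2005 — 1st Friday is November 4, 2005.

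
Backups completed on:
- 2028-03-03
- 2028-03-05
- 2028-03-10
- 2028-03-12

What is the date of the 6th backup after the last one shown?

The gap pattern 2, 5, 2 repeats every 2 events.
These are the Fridays and Sundays of each week.
The following Friday is 2028-03-17.
The following Sunday is 2028-03-19.
Next Friday: 2028-03-24.
Next Sunday: 2028-03-26.
The following Friday is 2028-03-31.
The following Sunday is 2028-04-02.

2028-04-02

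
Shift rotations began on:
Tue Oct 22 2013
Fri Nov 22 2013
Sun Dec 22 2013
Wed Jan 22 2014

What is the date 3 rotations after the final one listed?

Tue Apr 22 2014

The day-of-month is always 22 (31, 30, 31 days between events).
So this recurs on the 22nd of each month.
Next: February 2014 → Sat Feb 22 2014.
Next: March 2014 → Sat Mar 22 2014.
Next: April 2014 → Tue Apr 22 2014.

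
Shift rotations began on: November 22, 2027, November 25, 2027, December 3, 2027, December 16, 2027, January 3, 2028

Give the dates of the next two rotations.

January 26, 2028; February 23, 2028

The spacing grows by 5 each time: 3, 8, 13, 18 days.
Next gap: 23 days. January 3, 2028 + 23 days = January 26, 2028.
Next gap: 28 days. January 26, 2028 + 28 days = February 23, 2028.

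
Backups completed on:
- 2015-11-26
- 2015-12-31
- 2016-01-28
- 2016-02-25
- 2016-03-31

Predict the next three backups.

2016-04-28, 2016-05-26, 2016-06-30

All Thursdays; the gaps (35, 28, 28, 35) vary with month length.
This is the last Thursday of each month.
Last Thursday of April 2016: 2016-04-28.
Last Thursday of May 2016: 2016-05-26.
June 2016 ends with Thursday 2016-06-30.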